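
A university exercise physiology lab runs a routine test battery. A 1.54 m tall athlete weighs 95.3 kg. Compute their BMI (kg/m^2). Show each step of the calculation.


height^2 = 2.3716 m^2
BMI = 95.3 / 2.3716 = 40.18 kg/m^2

40.18 kg/m^2


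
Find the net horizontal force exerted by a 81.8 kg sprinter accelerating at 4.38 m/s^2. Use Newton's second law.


Newton's second law: F = m * a
F = 81.8 * 4.38 = 358.28 N

358.28 N


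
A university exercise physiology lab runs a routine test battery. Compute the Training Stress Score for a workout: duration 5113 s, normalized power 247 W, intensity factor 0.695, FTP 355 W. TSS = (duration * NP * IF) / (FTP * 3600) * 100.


Product = 5113 * 247 * 0.695 = 877723.145
Base = 355 * 3600 = 1278000
TSS = 877723.145 / 1278000 * 100 = 68.68

68.68 TSS


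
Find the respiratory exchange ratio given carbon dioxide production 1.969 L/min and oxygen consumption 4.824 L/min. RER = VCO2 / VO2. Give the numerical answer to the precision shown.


VCO2 = 1.969 L/min
VO2 = 4.824 L/min
RER = 1.969 / 4.824 = 0.4082

0.4082


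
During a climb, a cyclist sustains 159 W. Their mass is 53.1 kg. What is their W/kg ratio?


Power-to-weight = 159 W / 53.1 kg
= 2.994 W/kg

2.994 W/kg


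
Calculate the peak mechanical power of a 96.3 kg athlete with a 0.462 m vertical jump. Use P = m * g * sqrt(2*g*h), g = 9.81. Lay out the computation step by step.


First, sqrt(2gh) = sqrt(2 * 9.81 * 0.462)
= sqrt(9.06444) = 3.010721 m/s
Power = 96.3 * 9.81 * 3.010721 = 2844.24 W

2844.24 W


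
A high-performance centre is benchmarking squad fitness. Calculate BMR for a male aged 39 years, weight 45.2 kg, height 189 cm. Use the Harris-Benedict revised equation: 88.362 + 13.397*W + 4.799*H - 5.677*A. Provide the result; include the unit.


Substituting values:
W term = 13.397 * 45.2 = 605.5444
H term = 4.799 * 189 = 907.011
A term = 5.677 * 39 = 221.403
BMR = 1379.51 kcal/day

1379.51 kcal/day


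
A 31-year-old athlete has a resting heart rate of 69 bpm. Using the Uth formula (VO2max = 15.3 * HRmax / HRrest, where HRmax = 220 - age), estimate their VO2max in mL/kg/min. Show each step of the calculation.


HRmax = 220 - 31 = 189 bpm
Ratio = HRmax / HRrest = 189 / 69 = 2.7391
VO2max = 15.3 * 2.7391 = 41.91 mL/kg/min

41.91 mL/kg/min


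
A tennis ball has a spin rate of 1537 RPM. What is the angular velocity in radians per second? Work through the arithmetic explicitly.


Convert RPM to rad/s: multiply by 2*pi and divide by 60
omega = 1537 * 2 * pi / 60
= 160.954 rad/s

160.954 rad/s


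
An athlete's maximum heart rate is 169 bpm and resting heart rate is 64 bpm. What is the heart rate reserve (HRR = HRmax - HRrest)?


HRR = HRmax - HRrest
= 169 - 64
= 105 bpm

105 bpm


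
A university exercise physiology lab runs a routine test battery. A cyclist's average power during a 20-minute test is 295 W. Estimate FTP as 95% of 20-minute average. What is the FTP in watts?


FTP = 20-min power * 0.95
= 295 * 0.95
= 280.25 W

280.25 W


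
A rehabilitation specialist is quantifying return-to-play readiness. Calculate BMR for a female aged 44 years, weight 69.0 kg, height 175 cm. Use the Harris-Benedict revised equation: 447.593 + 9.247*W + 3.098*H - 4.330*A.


Substituting values:
W term = 9.247 * 69.0 = 638.043
H term = 3.098 * 175 = 542.15
A term = 4.330 * 44 = 190.52
BMR = 1437.27 kcal/day

1437.27 kcal/day


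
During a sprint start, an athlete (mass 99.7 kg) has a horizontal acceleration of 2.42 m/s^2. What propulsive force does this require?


Propulsive force = mass * acceleration
= 99.7 kg * 2.42 m/s^2
= 241.27 N

241.27 N


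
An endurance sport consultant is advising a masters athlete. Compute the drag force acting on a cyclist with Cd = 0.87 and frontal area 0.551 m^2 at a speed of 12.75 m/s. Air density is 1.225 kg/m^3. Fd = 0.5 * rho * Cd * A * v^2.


Step 1: v^2 = 162.5625
Step 2: Fd = 0.5 * 1.225 * 0.87 * 0.551 * 162.5625
= 47.731 N

47.731 N


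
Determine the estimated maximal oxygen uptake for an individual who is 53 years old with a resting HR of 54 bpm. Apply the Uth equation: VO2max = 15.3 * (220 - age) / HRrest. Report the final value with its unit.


HRmax = 220 - 53 = 167
VO2max = 15.3 * (167 / 54)
= 15.3 * 3.0926
= 47.32 mL/kg/min

47.32 mL/kg/min


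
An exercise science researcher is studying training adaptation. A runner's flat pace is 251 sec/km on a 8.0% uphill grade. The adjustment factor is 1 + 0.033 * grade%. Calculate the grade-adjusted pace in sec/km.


Factor = 1 + 0.033 * 8.0 = 1.264
Adjusted pace = 251 * 1.264
= 317.26 sec/km

317.26 s/km


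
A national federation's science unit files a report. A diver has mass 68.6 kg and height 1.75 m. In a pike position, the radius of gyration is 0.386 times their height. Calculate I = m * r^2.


r = 0.386 * 1.75 = 0.6755 m
I = m * r^2 = 68.6 * 0.4563 = 31.302 kg*m^2

31.302 kg*m^2


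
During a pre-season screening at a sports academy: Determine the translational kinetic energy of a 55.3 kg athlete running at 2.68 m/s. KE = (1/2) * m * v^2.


KE = 0.5 * m * v^2
= 0.5 * 55.3 * 2.68^2
= 0.5 * 55.3 * 7.1824
= 198.59 J

198.59 J


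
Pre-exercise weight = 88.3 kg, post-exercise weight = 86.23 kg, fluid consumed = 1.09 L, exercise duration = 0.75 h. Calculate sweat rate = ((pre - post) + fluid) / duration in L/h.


Weight loss = 88.3 - 86.23 = 2.07 kg (approx L)
Total sweat = 2.07 + 1.09 = 3.16 L
Sweat rate = 3.16 / 0.75 = 4.213 L/h

4.213 L/h


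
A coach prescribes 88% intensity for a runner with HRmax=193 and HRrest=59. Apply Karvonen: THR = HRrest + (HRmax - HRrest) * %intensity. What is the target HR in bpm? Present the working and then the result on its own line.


Heart rate reserve = 193 - 59 = 134
Intensity fraction = 88 / 100 = 0.88
THR = 59 + 134 * 0.88 = 176.92 bpm

176.92 bpm


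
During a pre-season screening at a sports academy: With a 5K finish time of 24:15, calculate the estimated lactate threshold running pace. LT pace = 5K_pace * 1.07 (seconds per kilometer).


Race duration = 1455 s for 5 km
Average pace = 1455 / 5 = 291.0 s/km
LT pace = 291.0 * 1.07
= 311.37 s/km

311.37 s/km


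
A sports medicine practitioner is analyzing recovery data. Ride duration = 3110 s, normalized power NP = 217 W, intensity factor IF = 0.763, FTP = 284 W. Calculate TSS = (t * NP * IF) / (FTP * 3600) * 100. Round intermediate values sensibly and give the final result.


Numerator = 3110 * 217 * 0.763 = 514925.81
Denominator = 284 * 3600 = 1022400
TSS = 514925.81 / 1022400 * 100
= 50.36

50.36 TSS


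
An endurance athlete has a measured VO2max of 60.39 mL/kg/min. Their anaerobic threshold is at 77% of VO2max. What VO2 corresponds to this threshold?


Anaerobic threshold VO2 = VO2max * 77%
= 60.39 * 0.77
= 46.5 mL/kg/min

46.5 mL/kg/min


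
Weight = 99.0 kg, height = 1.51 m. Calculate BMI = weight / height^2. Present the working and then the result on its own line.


height^2 = 1.51^2 = 2.2801
BMI = 99.0 / 2.2801 = 43.42 kg/m^2

43.42 kg/m^2


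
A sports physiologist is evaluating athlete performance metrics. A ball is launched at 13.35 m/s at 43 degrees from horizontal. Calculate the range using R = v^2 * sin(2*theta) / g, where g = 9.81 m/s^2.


sin(2 * 43) = sin(86) = 0.997564
v^2 = 13.35^2 = 178.2225
R = 178.2225 * 0.997564 / 9.81
= 18.123 m

18.123 m


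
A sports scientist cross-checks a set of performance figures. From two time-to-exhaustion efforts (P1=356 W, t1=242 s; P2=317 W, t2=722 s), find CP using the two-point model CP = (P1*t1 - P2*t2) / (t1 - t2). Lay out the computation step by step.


Work in trial 1 = 86152 J
Work in trial 2 = 228874 J
Delta work = -142722 J
Delta time = -480 s
CP = -142722 / -480 = 297.34 W

297.34 W


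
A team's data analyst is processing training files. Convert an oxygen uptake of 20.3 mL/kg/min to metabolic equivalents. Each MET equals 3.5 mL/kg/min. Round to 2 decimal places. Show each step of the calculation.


One MET = 3.5 mL/kg/min
Number of METs = 20.3 / 3.5
= 5.8 METs

5.8 METs


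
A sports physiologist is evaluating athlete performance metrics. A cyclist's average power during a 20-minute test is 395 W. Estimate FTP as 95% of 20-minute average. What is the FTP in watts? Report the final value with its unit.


FTP = 20-min power * 0.95
= 395 * 0.95
= 375.25 W

375.25 W


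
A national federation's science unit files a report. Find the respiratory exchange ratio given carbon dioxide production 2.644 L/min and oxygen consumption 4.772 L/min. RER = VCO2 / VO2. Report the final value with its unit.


VCO2 = 2.644 L/min
VO2 = 4.772 L/min
RER = 2.644 / 4.772 = 0.5541

0.5541


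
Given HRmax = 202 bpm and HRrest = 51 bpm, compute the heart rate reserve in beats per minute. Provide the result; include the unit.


Heart rate reserve = maximum HR minus resting HR
HRR = 202 - 51 = 151 bpm

151 bpm


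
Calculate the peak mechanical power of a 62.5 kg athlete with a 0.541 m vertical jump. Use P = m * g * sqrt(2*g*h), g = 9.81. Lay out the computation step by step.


First, sqrt(2gh) = sqrt(2 * 9.81 * 0.541)
= sqrt(10.61442) = 3.257978 m/s
Power = 62.5 * 9.81 * 3.257978 = 1997.55 W

1997.55 W


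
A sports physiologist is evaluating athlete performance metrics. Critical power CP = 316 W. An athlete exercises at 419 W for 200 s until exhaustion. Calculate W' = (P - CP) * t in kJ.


P - CP = 419 - 316 = 103 W
W' = 103 * 200 = 20600 J
= 20600 / 1000 = 20.6 kJ

20.6 kJ


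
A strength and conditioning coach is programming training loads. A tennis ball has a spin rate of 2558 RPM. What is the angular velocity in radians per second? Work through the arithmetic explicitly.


Convert RPM to rad/s: multiply by 2*pi and divide by 60
omega = 2558 * 2 * pi / 60
= 267.873 rad/s

267.873 rad/s


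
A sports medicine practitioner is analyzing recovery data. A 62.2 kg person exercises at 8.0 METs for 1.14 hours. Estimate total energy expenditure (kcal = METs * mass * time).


Energy = METs * mass(kg) * time(h)
= 8.0 * 62.2 * 1.14
= 567.26 kcal

567.26 kcal


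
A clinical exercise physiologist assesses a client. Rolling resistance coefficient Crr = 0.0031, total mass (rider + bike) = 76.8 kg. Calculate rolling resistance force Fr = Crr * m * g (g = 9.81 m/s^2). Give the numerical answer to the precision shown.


Fr = Crr * m * g
= 0.0031 * 76.8 * 9.81
= 2.336 N

2.336 N


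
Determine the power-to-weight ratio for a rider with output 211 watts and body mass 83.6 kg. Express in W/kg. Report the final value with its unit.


P/W = 211 / 83.6 = 2.524 W/kg

2.524 W/kg


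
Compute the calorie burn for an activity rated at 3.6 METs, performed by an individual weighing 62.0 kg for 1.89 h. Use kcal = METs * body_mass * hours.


Product of METs and mass = 3.6 * 62.0 = 223.2
Total kcal = 223.2 * 1.89 = 421.85 kcal

421.85 kcal


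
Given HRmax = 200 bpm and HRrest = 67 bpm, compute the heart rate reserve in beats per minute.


Heart rate reserve = maximum HR minus resting HR
HRR = 200 - 67 = 133 bpm

133 bpm


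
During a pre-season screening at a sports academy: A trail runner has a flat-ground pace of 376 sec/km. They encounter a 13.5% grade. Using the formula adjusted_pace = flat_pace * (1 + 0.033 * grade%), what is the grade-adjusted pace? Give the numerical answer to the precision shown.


Grade factor = 1 + 0.033 * 13.5 = 1.4455
Adjusted = 376 * 1.4455 = 543.51 sec/km

543.51 s/km


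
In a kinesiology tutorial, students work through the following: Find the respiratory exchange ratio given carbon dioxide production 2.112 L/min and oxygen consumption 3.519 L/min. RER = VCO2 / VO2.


VCO2 = 2.112 L/min
VO2 = 3.519 L/min
RER = 2.112 / 3.519 = 0.6002

0.6002


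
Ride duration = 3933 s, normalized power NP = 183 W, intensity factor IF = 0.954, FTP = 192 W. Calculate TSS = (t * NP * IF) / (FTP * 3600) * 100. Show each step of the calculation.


Numerator = 3933 * 183 * 0.954 = 686631.006
Denominator = 192 * 3600 = 691200
TSS = 686631.006 / 691200 * 100
= 99.34

99.34 TSS


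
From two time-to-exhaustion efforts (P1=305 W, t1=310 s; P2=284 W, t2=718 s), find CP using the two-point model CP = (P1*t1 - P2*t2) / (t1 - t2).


Work in trial 1 = 94550 J
Work in trial 2 = 203912 J
Delta work = -109362 J
Delta time = -408 s
CP = -109362 / -408 = 268.04 W

268.04 W


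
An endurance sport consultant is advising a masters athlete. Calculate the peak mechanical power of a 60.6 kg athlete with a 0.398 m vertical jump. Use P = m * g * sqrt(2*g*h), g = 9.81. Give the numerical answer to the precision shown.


First, sqrt(2gh) = sqrt(2 * 9.81 * 0.398)
= sqrt(7.80876) = 2.794416 m/s
Power = 60.6 * 9.81 * 2.794416 = 1661.24 W

1661.24 W


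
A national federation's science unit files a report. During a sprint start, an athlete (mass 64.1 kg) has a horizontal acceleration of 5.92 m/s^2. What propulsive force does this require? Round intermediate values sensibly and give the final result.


Propulsive force = mass * acceleration
= 64.1 kg * 5.92 m/s^2
= 379.47 N

379.47 N


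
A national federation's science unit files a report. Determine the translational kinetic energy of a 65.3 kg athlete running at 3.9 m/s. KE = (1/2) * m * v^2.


KE = 0.5 * m * v^2
= 0.5 * 65.3 * 3.9^2
= 0.5 * 65.3 * 15.21
= 496.61 J

496.61 J


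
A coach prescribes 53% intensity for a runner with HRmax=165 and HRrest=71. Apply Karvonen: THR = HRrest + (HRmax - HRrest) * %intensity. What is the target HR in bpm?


Heart rate reserve = 165 - 71 = 94
Intensity fraction = 53 / 100 = 0.53
THR = 71 + 94 * 0.53 = 120.82 bpm

120.82 bpm


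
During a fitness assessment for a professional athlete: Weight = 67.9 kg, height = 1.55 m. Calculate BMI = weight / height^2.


height^2 = 1.55^2 = 2.4025
BMI = 67.9 / 2.4025 = 28.26 kg/m^2

28.26 kg/m^2


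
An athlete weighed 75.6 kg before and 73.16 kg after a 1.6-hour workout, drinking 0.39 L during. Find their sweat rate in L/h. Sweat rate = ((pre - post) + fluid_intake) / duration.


Body mass change = 2.44 kg
Total sweat loss = 2.44 + 0.39 = 2.83 L
Rate = 2.83 / 1.6 = 1.769 L/h

1.769 L/h


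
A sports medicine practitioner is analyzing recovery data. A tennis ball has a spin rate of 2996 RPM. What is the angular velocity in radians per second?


Convert RPM to rad/s: multiply by 2*pi and divide by 60
omega = 2996 * 2 * pi / 60
= 313.74 rad/s

313.74 rad/s


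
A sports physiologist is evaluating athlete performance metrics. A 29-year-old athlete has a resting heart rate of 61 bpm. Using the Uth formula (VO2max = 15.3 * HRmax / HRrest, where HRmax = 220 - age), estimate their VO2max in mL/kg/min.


HRmax = 220 - 29 = 191 bpm
Ratio = HRmax / HRrest = 191 / 61 = 3.1311
VO2max = 15.3 * 3.1311 = 47.91 mL/kg/min

47.91 mL/kg/min


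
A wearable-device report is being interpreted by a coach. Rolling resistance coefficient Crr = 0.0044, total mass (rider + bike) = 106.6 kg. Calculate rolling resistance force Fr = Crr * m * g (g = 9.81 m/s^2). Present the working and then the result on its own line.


Fr = Crr * m * g
= 0.0044 * 106.6 * 9.81
= 4.601 N

4.601 N


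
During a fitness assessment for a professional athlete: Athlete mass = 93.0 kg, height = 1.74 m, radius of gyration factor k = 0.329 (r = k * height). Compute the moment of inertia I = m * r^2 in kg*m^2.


r = k * height = 0.329 * 1.74 = 0.57246 m
r^2 = 0.57246^2 = 0.32771
I = 93.0 * 0.32771 = 30.477 kg*m^2

30.477 kg*m^2


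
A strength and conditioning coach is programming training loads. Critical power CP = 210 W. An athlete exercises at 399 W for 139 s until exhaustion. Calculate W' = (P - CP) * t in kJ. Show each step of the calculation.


P - CP = 399 - 210 = 189 W
W' = 189 * 139 = 26271 J
= 26271 / 1000 = 26.271 kJ

26.271 kJ


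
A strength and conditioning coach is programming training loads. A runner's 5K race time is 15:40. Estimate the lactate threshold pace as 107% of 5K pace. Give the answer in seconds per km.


Total race time = 15*60 + 40 = 940 seconds
5K pace = 940 / 5 = 188.0 sec/km
LT pace = 188.0 * 1.07 = 201.16 sec/km

201.16 s/km


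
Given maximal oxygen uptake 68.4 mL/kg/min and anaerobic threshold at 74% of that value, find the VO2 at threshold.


Percentage as decimal = 0.74
VO2 at AT = 68.4 * 0.74 = 50.62 mL/kg/min

50.62 mL/kg/min


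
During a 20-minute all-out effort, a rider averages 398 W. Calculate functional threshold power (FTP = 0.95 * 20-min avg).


FTP = 0.95 * 398
= 378.1 W

378.1 W


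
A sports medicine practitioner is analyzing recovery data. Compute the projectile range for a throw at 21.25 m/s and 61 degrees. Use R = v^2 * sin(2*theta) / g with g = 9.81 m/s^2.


Two times the angle = 122 degrees
sin(122) = 0.848048
R = 451.5625 * 0.848048 / 9.81 = 39.036 m

39.036 m


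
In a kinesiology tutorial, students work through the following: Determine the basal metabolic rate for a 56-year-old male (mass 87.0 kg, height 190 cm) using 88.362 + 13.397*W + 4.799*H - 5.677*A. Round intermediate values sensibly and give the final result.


BMR = 88.362 + 13.397*87.0 + 4.799*190 - 5.677*56
= 1847.8 kcal/day

1847.8 kcal/day


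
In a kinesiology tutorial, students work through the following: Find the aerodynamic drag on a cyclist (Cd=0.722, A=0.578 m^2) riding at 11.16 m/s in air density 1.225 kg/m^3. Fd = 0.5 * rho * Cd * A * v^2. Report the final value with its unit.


Fd = 0.5 * 1.225 * 0.722 * 0.578 * 11.16^2
= 0.5 * 1.225 * 0.722 * 0.578 * 124.5456
= 31.835 N

31.835 N


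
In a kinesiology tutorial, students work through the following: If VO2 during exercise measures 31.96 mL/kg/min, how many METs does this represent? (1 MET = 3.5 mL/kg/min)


METs = VO2 / 3.5 = 31.96 / 3.5 = 9.13

9.13 METs


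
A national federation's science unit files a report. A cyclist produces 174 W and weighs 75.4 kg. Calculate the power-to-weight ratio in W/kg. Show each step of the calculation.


P/W = power / mass
= 174 / 75.4
= 2.308 W/kg

2.308 W/kg


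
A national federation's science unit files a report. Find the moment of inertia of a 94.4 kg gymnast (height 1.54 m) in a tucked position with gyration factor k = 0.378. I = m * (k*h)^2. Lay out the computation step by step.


Radius of gyration = 0.378 * 1.54 = 0.58212 m
I = 94.4 * 0.58212^2
= 94.4 * 0.338864
= 31.989 kg*m^2

31.989 kg*m^2


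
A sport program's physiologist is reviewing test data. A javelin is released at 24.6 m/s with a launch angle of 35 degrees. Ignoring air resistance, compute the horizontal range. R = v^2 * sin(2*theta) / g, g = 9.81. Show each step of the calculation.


Launch speed squared = 605.16
sin(2 * 35 deg) = 0.939693
Range = 605.16 * 0.939693 / 9.81
= 57.968 m

57.968 m


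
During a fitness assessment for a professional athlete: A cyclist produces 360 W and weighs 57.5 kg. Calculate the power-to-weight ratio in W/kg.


P/W = power / mass
= 360 / 57.5
= 6.261 W/kg

6.261 W/kg


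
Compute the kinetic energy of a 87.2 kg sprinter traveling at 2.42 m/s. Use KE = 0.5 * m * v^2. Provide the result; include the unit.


Velocity squared = 5.8564
KE = 0.5 * 87.2 * 5.8564 = 255.34 J

255.34 J


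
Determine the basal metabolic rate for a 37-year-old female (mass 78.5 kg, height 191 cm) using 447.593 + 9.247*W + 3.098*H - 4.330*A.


BMR = 447.593 + 9.247*78.5 + 3.098*191 - 4.330*37
= 1604.99 kcal/day

1604.99 kcal/day


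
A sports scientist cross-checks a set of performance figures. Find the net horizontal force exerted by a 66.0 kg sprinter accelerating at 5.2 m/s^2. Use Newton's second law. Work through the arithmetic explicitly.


Newton's second law: F = m * a
F = 66.0 * 5.2 = 343.2 N

343.2 N


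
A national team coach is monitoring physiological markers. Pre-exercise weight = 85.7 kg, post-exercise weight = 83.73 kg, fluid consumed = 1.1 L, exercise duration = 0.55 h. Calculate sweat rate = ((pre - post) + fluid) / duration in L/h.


Weight loss = 85.7 - 83.73 = 1.97 kg (approx L)
Total sweat = 1.97 + 1.1 = 3.07 L
Sweat rate = 3.07 / 0.55 = 5.582 L/h

5.582 L/h


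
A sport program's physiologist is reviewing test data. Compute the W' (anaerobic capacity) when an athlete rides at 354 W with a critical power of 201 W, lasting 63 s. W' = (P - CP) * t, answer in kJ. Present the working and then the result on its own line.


Above-CP power = 153 W
Duration = 63 s
W' = 153 * 63 = 9639 J
Convert: 9639 / 1000 = 9.639 kJ

9.639 kJ


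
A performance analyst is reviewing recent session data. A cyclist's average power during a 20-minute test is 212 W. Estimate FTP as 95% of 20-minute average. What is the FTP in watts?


FTP = 20-min power * 0.95
= 212 * 0.95
= 201.4 W

201.4 W


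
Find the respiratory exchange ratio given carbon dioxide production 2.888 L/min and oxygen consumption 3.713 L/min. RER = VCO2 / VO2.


VCO2 = 2.888 L/min
VO2 = 3.713 L/min
RER = 2.888 / 3.713 = 0.7778

0.7778


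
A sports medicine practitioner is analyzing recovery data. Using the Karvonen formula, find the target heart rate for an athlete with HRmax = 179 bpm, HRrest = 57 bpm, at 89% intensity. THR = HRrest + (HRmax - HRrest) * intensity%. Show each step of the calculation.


HRR = 179 - 57 = 122
THR = 57 + 122 * 0.89
= 57 + 108.58
= 165.58 bpm

165.58 bpm


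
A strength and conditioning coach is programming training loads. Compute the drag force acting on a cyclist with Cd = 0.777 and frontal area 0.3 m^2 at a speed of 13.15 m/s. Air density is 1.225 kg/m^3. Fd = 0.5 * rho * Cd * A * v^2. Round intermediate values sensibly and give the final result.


Step 1: v^2 = 172.9225
Step 2: Fd = 0.5 * 1.225 * 0.777 * 0.3 * 172.9225
= 24.689 N

24.689 N


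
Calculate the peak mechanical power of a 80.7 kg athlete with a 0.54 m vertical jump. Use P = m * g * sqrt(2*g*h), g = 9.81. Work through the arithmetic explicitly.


First, sqrt(2gh) = sqrt(2 * 9.81 * 0.54)
= sqrt(10.5948) = 3.254965 m/s
Power = 80.7 * 9.81 * 3.254965 = 2576.85 W

2576.85 W


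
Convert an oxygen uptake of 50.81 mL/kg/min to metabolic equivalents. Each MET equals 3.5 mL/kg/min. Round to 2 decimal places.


One MET = 3.5 mL/kg/min
Number of METs = 50.81 / 3.5
= 14.52 METs

14.52 METs


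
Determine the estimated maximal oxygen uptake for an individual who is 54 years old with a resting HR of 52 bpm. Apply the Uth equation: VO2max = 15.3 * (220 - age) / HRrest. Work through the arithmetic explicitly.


HRmax = 220 - 54 = 166
VO2max = 15.3 * (166 / 52)
= 15.3 * 3.1923
= 48.84 mL/kg/min

48.84 mL/kg/min


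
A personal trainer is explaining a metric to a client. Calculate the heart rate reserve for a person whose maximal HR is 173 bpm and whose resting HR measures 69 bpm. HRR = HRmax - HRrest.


HRmax = 173 bpm
HRrest = 69 bpm
HRR = 173 - 69 = 104 bpm

104 bpm


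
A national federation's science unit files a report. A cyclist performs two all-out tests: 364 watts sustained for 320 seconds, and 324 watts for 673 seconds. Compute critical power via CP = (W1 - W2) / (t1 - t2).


W1 = P1 * t1 = 364 * 320 = 116480 J
W2 = P2 * t2 = 324 * 673 = 218052 J
CP = (116480 - 218052) / (320 - 673)
= 287.74 W

287.74 W


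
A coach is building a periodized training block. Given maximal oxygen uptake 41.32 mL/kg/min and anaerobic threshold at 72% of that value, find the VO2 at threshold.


Percentage as decimal = 0.72
VO2 at AT = 41.32 * 0.72 = 29.75 mL/kg/min

29.75 mL/kg/min


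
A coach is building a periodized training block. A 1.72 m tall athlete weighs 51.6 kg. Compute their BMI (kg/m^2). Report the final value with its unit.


height^2 = 2.9584 m^2
BMI = 51.6 / 2.9584 = 17.44 kg/m^2

17.44 kg/m^2


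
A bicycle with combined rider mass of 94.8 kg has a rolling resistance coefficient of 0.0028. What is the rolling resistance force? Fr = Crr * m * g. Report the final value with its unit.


Fr = 0.0028 * 94.8 * 9.81
= 0.26544 * 9.81
= 2.604 N

2.604 N


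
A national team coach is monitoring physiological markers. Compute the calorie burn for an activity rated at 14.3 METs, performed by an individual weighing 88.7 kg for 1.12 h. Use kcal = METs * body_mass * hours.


Product of METs and mass = 14.3 * 88.7 = 1268.41
Total kcal = 1268.41 * 1.12 = 1420.62 kcal

1420.62 kcal


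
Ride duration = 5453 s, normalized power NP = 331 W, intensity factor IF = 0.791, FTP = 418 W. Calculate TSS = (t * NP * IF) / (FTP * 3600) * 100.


Numerator = 5453 * 331 * 0.791 = 1427709.913
Denominator = 418 * 3600 = 1504800
TSS = 1427709.913 / 1504800 * 100
= 94.88

94.88 TSS


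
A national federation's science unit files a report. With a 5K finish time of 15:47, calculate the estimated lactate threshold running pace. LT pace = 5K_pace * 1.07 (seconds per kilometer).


Race duration = 947 s for 5 km
Average pace = 947 / 5 = 189.4 s/km
LT pace = 189.4 * 1.07
= 202.66 s/km

202.66 s/km


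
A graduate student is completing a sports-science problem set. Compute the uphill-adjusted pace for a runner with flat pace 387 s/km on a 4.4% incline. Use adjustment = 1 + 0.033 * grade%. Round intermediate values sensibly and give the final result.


Adjustment factor = 1 + 0.033 * 4.4 = 1.1452
Grade-adjusted pace = 387 * 1.1452 = 443.19 s/km

443.19 s/km


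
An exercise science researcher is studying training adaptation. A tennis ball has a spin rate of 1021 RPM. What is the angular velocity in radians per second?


Convert RPM to rad/s: multiply by 2*pi and divide by 60
omega = 1021 * 2 * pi / 60
= 106.919 rad/s

106.919 rad/s


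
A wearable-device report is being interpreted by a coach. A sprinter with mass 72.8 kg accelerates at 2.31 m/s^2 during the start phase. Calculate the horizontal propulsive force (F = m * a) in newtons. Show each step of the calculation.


F = m * a
= 72.8 * 2.31
= 168.17 N

168.17 N


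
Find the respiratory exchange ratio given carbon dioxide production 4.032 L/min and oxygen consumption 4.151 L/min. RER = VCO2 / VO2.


VCO2 = 4.032 L/min
VO2 = 4.151 L/min
RER = 4.032 / 4.151 = 0.9713

0.9713


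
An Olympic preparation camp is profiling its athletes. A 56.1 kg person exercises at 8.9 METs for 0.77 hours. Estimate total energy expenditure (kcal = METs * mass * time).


Energy = METs * mass(kg) * time(h)
= 8.9 * 56.1 * 0.77
= 384.45 kcal

384.45 kcal


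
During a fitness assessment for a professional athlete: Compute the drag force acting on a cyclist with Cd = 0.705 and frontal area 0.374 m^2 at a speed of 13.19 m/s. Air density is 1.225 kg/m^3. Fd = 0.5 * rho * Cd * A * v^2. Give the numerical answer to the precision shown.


Step 1: v^2 = 173.9761
Step 2: Fd = 0.5 * 1.225 * 0.705 * 0.374 * 173.9761
= 28.097 N

28.097 N


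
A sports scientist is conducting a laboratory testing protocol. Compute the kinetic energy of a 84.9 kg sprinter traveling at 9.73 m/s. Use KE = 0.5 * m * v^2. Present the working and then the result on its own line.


Velocity squared = 94.6729
KE = 0.5 * 84.9 * 94.6729 = 4018.86 J

4018.86 J


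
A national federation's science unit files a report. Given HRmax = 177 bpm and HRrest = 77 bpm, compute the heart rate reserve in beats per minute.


Heart rate reserve = maximum HR minus resting HR
HRR = 177 - 77 = 100 bpm

100 bpm


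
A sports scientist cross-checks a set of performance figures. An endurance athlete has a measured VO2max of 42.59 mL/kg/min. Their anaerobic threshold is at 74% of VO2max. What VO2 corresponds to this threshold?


Anaerobic threshold VO2 = VO2max * 74%
= 42.59 * 0.74
= 31.52 mL/kg/min

31.52 mL/kg/min


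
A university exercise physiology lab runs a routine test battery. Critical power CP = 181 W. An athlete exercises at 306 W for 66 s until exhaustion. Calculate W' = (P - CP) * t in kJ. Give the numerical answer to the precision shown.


P - CP = 306 - 181 = 125 W
W' = 125 * 66 = 8250 J
= 8250 / 1000 = 8.25 kJ

8.25 kJ


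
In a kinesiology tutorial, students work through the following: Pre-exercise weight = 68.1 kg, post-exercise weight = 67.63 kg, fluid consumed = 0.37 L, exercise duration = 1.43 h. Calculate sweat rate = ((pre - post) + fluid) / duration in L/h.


Weight loss = 68.1 - 67.63 = 0.47 kg (approx L)
Total sweat = 0.47 + 0.37 = 0.84 L
Sweat rate = 0.84 / 1.43 = 0.587 L/h

0.587 L/h


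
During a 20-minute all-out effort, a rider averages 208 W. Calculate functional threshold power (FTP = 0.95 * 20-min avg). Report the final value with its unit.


FTP = 0.95 * 208
= 197.6 W

197.6 W


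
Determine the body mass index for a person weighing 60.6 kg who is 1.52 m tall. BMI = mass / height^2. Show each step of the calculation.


BMI = mass / height^2
= 60.6 / 1.52^2
= 60.6 / 2.3104
= 26.23 kg/m^2

26.23 kg/m^2


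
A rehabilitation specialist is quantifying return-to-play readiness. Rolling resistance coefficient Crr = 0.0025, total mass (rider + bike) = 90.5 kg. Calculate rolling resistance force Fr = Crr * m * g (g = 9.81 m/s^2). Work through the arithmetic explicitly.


Fr = Crr * m * g
= 0.0025 * 90.5 * 9.81
= 2.22 N

2.22 N


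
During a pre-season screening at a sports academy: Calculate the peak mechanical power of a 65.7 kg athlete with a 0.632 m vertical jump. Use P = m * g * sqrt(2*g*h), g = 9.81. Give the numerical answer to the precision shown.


First, sqrt(2gh) = sqrt(2 * 9.81 * 0.632)
= sqrt(12.39984) = 3.521341 m/s
Power = 65.7 * 9.81 * 3.521341 = 2269.56 W

2269.56 W


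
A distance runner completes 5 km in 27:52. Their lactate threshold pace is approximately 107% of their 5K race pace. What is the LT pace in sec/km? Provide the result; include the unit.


Convert to seconds: 27 min 52 s = 1672 s
Pace per km = 1672 / 5 = 334.4 s/km
LT pace = 334.4 * 1.07 = 357.81 s/km

357.81 s/km


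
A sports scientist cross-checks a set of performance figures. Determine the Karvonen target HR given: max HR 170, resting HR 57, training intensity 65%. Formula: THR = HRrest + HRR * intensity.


HRR = HRmax - HRrest = 170 - 57 = 113
THR = 57 + 113 * 0.65
= 130.45 bpm

130.45 bpm


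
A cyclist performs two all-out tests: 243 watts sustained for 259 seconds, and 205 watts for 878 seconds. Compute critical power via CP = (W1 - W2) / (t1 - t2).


W1 = P1 * t1 = 243 * 259 = 62937 J
W2 = P2 * t2 = 205 * 878 = 179990 J
CP = (62937 - 179990) / (259 - 878)
= 189.1 W

189.1 W


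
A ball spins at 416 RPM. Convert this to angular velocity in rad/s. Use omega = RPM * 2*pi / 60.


omega = 416 * 2 * pi / 60
= 416 * 6.28318531 / 60
= 2613.805 / 60
= 43.563 rad/s

43.563 rad/s


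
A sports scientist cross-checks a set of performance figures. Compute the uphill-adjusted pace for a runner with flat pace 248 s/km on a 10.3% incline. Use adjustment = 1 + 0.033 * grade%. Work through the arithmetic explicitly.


Adjustment factor = 1 + 0.033 * 10.3 = 1.3399
Grade-adjusted pace = 248 * 1.3399 = 332.3 s/km

332.3 s/km


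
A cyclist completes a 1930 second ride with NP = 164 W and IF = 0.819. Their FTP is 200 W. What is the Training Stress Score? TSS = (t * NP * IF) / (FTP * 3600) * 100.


t * NP * IF = 1930 * 164 * 0.819 = 259229.88
FTP * 3600 = 720000
TSS = (259229.88 / 720000) * 100 = 36.0

36.0 TSS


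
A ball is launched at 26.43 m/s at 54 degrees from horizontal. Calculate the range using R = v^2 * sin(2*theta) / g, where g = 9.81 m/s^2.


sin(2 * 54) = sin(108) = 0.951057
v^2 = 26.43^2 = 698.5449
R = 698.5449 * 0.951057 / 9.81
= 67.722 m

67.722 m


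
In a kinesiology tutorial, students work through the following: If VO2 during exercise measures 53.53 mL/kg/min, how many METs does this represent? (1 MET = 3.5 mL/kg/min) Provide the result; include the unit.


METs = VO2 / 3.5 = 53.53 / 3.5 = 15.29

15.29 METs


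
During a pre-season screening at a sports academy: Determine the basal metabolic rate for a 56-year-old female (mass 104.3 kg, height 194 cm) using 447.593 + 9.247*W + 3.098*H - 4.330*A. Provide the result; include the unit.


BMR = 447.593 + 9.247*104.3 + 3.098*194 - 4.330*56
= 1770.59 kcal/day

1770.59 kcal/day


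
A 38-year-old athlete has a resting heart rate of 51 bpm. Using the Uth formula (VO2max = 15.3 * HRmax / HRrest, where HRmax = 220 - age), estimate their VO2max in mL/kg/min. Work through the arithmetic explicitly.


HRmax = 220 - 38 = 182 bpm
Ratio = HRmax / HRrest = 182 / 51 = 3.5686
VO2max = 15.3 * 3.5686 = 54.6 mL/kg/min

54.6 mL/kg/min


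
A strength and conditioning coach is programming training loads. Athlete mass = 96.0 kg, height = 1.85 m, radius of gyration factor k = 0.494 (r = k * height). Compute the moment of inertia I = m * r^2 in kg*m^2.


r = k * height = 0.494 * 1.85 = 0.9139 m
r^2 = 0.9139^2 = 0.835213
I = 96.0 * 0.835213 = 80.18 kg*m^2

80.18 kg*m^2


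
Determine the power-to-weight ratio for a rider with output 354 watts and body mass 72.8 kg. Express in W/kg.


P/W = 354 / 72.8 = 4.863 W/kg

4.863 W/kg


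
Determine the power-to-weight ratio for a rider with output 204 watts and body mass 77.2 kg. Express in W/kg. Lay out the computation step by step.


P/W = 204 / 77.2 = 2.642 W/kg

2.642 W/kg


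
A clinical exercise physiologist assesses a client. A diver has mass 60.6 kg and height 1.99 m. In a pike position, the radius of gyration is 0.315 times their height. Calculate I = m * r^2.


r = 0.315 * 1.99 = 0.62685 m
I = m * r^2 = 60.6 * 0.392941 = 23.812 kg*m^2

23.812 kg*m^2


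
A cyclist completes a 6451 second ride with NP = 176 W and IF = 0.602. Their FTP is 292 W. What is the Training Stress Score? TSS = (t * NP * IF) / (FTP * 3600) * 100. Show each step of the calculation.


t * NP * IF = 6451 * 176 * 0.602 = 683496.352
FTP * 3600 = 1051200
TSS = (683496.352 / 1051200) * 100 = 65.02

65.02 TSS


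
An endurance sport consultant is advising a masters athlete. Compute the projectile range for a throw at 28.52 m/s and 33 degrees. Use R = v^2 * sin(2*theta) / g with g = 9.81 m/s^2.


Two times the angle = 66 degrees
sin(66) = 0.913545
R = 813.3904 * 0.913545 / 9.81 = 75.746 m

75.746 m


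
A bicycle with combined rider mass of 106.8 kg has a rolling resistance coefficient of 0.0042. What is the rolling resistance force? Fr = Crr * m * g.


Fr = 0.0042 * 106.8 * 9.81
= 0.44856 * 9.81
= 4.4 N

4.4 N


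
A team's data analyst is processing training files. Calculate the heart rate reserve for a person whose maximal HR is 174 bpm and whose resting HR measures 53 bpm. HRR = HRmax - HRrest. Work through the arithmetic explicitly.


HRmax = 174 bpm
HRrest = 53 bpm
HRR = 174 - 53 = 121 bpm

121 bpm


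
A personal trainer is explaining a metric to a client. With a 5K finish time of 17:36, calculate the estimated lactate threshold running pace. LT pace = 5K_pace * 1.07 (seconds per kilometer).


Race duration = 1056 s for 5 km
Average pace = 1056 / 5 = 211.2 s/km
LT pace = 211.2 * 1.07
= 225.98 s/km

225.98 s/km


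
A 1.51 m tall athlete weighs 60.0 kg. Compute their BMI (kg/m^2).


height^2 = 2.2801 m^2
BMI = 60.0 / 2.2801 = 26.31 kg/m^2

26.31 kg/m^2


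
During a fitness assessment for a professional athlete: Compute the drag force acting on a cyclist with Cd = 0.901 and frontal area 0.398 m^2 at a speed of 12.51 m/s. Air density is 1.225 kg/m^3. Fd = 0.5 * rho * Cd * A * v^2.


Step 1: v^2 = 156.5001
Step 2: Fd = 0.5 * 1.225 * 0.901 * 0.398 * 156.5001
= 34.374 N

34.374 N


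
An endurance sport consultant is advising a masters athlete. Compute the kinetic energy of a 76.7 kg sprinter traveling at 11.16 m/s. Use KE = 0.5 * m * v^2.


Velocity squared = 124.5456
KE = 0.5 * 76.7 * 124.5456 = 4776.32 J

4776.32 J


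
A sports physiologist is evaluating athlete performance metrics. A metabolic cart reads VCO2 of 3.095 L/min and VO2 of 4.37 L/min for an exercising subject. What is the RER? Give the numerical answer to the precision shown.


RER = VCO2 / VO2 = 3.095 / 4.37 = 0.7082

0.7082


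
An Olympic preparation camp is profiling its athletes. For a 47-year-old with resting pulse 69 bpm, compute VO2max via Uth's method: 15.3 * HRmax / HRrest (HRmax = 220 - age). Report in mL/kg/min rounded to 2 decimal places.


Step 1: HRmax = 220 - 47 = 173 bpm
Step 2: Ratio = 173 / 69 = 2.5072
Step 3: VO2max = 15.3 * 2.5072 = 38.36 mL/kg/min

38.36 mL/kg/min


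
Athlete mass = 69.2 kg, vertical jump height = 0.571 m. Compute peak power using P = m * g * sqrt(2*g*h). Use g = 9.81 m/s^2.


sqrt(2 * 9.81 * 0.571) = sqrt(11.20302) = 3.347091 m/s
P = 69.2 * 9.81 * 3.347091
= 2272.18 W

2272.18 W


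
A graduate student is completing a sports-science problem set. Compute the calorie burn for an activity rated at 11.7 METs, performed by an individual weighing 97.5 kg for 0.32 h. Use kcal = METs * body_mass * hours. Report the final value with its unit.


Product of METs and mass = 11.7 * 97.5 = 1140.75
Total kcal = 1140.75 * 0.32 = 365.04 kcal

365.04 kcal


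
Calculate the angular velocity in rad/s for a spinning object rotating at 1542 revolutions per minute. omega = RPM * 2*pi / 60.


omega = RPM * 2*pi / 60
= 1542 * 6.28318531 / 60
= 161.478 rad/s

161.478 rad/s


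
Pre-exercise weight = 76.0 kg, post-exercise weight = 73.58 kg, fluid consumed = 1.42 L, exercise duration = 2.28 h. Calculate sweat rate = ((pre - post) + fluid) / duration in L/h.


Weight loss = 76.0 - 73.58 = 2.42 kg (approx L)
Total sweat = 2.42 + 1.42 = 3.84 L
Sweat rate = 3.84 / 2.28 = 1.684 L/h

1.684 L/h


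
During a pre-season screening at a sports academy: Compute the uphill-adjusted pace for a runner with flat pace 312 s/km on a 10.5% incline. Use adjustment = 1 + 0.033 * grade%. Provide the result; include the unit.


Adjustment factor = 1 + 0.033 * 10.5 = 1.3465
Grade-adjusted pace = 312 * 1.3465 = 420.11 s/km

420.11 s/km


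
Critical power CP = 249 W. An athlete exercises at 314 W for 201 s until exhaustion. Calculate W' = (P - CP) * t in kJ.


P - CP = 314 - 249 = 65 W
W' = 65 * 201 = 13065 J
= 13065 / 1000 = 13.065 kJ

13.065 kJ


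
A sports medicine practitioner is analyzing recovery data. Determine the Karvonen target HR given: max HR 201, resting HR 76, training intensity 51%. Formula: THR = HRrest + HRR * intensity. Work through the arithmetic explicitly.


HRR = HRmax - HRrest = 201 - 76 = 125
THR = 76 + 125 * 0.51
= 139.75 bpm

139.75 bpm


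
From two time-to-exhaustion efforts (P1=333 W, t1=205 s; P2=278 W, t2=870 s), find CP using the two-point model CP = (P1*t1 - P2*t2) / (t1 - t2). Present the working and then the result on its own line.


Work in trial 1 = 68265 J
Work in trial 2 = 241860 J
Delta work = -173595 J
Delta time = -665 s
CP = -173595 / -665 = 261.05 W

261.05 W


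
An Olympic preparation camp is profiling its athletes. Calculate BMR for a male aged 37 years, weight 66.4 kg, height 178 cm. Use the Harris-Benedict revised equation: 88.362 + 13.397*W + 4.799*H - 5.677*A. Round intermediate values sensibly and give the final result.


Substituting values:
W term = 13.397 * 66.4 = 889.5608
H term = 4.799 * 178 = 854.222
A term = 5.677 * 37 = 210.049
BMR = 1622.1 kcal/day

1622.1 kcal/day


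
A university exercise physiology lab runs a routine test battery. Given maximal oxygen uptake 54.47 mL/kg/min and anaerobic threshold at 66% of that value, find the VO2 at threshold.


Percentage as decimal = 0.66
VO2 at AT = 54.47 * 0.66 = 35.95 mL/kg/min

35.95 mL/kg/min


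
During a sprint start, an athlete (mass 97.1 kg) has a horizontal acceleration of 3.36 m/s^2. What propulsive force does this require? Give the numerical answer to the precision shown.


Propulsive force = mass * acceleration
= 97.1 kg * 3.36 m/s^2
= 326.26 N

326.26 N


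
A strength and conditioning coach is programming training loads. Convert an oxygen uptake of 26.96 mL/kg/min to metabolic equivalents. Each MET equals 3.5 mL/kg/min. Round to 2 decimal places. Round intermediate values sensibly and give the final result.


One MET = 3.5 mL/kg/min
Number of METs = 26.96 / 3.5
= 7.7 METs

7.7 METs
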